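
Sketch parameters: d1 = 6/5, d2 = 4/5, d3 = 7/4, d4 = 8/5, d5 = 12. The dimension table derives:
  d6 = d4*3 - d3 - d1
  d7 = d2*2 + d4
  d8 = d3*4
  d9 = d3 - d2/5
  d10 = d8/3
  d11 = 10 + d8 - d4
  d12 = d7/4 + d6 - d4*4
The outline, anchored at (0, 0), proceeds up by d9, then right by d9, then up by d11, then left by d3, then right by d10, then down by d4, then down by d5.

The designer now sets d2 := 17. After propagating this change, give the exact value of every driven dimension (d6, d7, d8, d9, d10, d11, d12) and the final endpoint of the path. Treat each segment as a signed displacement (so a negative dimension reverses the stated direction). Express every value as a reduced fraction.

d6 = 37/20
d7 = 178/5
d8 = 7
d9 = -33/20
d10 = 7/3
d11 = 77/5
d12 = 87/20
endpoint = (-16/15, 3/20)

Apply edit: d2 := 17
  d6 = d4*3 - d3 - d1 = 37/20
  d7 = d2*2 + d4 = 178/5
  d8 = d3*4 = 7
  d9 = d3 - d2/5 = -33/20
  d10 = d8/3 = 7/3
  d11 = 10 + d8 - d4 = 77/5
  d12 = d7/4 + d6 - d4*4 = 87/20
Walk from origin (0, 0):
  seg 1: up by d9 = -33/20 → (0, -33/20)
  seg 2: right by d9 = -33/20 → (-33/20, -33/20)
  seg 3: up by d11 = 77/5 → (-33/20, 55/4)
  seg 4: left by d3 = 7/4 → (-17/5, 55/4)
  seg 5: right by d10 = 7/3 → (-16/15, 55/4)
  seg 6: down by d4 = 8/5 → (-16/15, 243/20)
  seg 7: down by d5 = 12 → (-16/15, 3/20)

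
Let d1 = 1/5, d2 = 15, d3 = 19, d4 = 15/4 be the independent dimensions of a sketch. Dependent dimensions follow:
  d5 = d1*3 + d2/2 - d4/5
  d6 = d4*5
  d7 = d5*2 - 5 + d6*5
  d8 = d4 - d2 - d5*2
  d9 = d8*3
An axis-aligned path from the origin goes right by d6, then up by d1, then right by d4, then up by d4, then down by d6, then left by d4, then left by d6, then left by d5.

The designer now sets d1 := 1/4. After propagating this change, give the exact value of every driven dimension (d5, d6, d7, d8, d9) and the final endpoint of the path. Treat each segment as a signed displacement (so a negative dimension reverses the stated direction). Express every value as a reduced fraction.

d5 = 15/2
d6 = 75/4
d7 = 415/4
d8 = -105/4
d9 = -315/4
endpoint = (-15/2, -59/4)

Apply edit: d1 := 1/4
  d5 = d1*3 + d2/2 - d4/5 = 15/2
  d6 = d4*5 = 75/4
  d7 = d5*2 - 5 + d6*5 = 415/4
  d8 = d4 - d2 - d5*2 = -105/4
  d9 = d8*3 = -315/4
Walk from origin (0, 0):
  seg 1: right by d6 = 75/4 → (75/4, 0)
  seg 2: up by d1 = 1/4 → (75/4, 1/4)
  seg 3: right by d4 = 15/4 → (45/2, 1/4)
  seg 4: up by d4 = 15/4 → (45/2, 4)
  seg 5: down by d6 = 75/4 → (45/2, -59/4)
  seg 6: left by d4 = 15/4 → (75/4, -59/4)
  seg 7: left by d6 = 75/4 → (0, -59/4)
  seg 8: left by d5 = 15/2 → (-15/2, -59/4)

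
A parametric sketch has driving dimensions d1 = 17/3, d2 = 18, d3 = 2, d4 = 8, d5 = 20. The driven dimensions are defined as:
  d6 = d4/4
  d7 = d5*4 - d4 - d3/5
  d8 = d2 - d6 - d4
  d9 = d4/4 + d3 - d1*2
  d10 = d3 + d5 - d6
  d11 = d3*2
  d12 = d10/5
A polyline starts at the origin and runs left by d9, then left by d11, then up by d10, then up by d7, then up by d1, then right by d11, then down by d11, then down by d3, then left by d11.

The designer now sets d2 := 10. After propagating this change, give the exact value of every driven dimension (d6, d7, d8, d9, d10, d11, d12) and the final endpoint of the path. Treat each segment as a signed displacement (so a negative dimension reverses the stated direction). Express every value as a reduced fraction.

d6 = 2
d7 = 358/5
d8 = 0
d9 = -22/3
d10 = 20
d11 = 4
d12 = 4
endpoint = (10/3, 1369/15)

Apply edit: d2 := 10
  d6 = d4/4 = 2
  d7 = d5*4 - d4 - d3/5 = 358/5
  d8 = d2 - d6 - d4 = 0
  d9 = d4/4 + d3 - d1*2 = -22/3
  d10 = d3 + d5 - d6 = 20
  d11 = d3*2 = 4
  d12 = d10/5 = 4
Walk from origin (0, 0):
  seg 1: left by d9 = -22/3 → (22/3, 0)
  seg 2: left by d11 = 4 → (10/3, 0)
  seg 3: up by d10 = 20 → (10/3, 20)
  seg 4: up by d7 = 358/5 → (10/3, 458/5)
  seg 5: up by d1 = 17/3 → (10/3, 1459/15)
  seg 6: right by d11 = 4 → (22/3, 1459/15)
  seg 7: down by d11 = 4 → (22/3, 1399/15)
  seg 8: down by d3 = 2 → (22/3, 1369/15)
  seg 9: left by d11 = 4 → (10/3, 1369/15)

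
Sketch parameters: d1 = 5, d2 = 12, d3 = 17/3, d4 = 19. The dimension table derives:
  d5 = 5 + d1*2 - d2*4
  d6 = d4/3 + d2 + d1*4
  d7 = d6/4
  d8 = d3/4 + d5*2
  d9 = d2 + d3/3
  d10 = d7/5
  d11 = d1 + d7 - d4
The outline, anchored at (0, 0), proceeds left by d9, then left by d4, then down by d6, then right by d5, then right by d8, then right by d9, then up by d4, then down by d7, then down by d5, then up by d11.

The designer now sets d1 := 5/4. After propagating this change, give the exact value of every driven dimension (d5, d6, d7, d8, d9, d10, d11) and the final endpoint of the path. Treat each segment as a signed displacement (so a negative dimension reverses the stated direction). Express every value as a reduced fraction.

d5 = -81/2
d6 = 70/3
d7 = 35/6
d8 = -955/12
d9 = 125/9
d10 = 7/6
d11 = -143/12
endpoint = (-1669/12, 221/12)

Apply edit: d1 := 5/4
  d5 = 5 + d1*2 - d2*4 = -81/2
  d6 = d4/3 + d2 + d1*4 = 70/3
  d7 = d6/4 = 35/6
  d8 = d3/4 + d5*2 = -955/12
  d9 = d2 + d3/3 = 125/9
  d10 = d7/5 = 7/6
  d11 = d1 + d7 - d4 = -143/12
Walk from origin (0, 0):
  seg 1: left by d9 = 125/9 → (-125/9, 0)
  seg 2: left by d4 = 19 → (-296/9, 0)
  seg 3: down by d6 = 70/3 → (-296/9, -70/3)
  seg 4: right by d5 = -81/2 → (-1321/18, -70/3)
  seg 5: right by d8 = -955/12 → (-5507/36, -70/3)
  seg 6: right by d9 = 125/9 → (-1669/12, -70/3)
  seg 7: up by d4 = 19 → (-1669/12, -13/3)
  seg 8: down by d7 = 35/6 → (-1669/12, -61/6)
  seg 9: down by d5 = -81/2 → (-1669/12, 91/3)
  seg 10: up by d11 = -143/12 → (-1669/12, 221/12)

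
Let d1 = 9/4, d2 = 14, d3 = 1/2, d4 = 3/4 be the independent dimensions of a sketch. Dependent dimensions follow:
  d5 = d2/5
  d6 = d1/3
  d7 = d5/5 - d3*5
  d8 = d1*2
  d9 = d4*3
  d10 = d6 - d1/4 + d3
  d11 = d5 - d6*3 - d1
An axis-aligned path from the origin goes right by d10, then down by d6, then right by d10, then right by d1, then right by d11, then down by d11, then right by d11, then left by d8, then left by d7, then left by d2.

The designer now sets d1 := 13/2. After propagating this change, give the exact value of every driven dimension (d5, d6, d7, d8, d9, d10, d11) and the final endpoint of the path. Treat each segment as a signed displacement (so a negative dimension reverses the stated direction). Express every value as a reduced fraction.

Apply edit: d1 := 13/2
  d5 = d2/5 = 14/5
  d6 = d1/3 = 13/6
  d7 = d5/5 - d3*5 = -97/50
  d8 = d1*2 = 13
  d9 = d4*3 = 9/4
  d10 = d6 - d1/4 + d3 = 25/24
  d11 = d5 - d6*3 - d1 = -51/5
Walk from origin (0, 0):
  seg 1: right by d10 = 25/24 → (25/24, 0)
  seg 2: down by d6 = 13/6 → (25/24, -13/6)
  seg 3: right by d10 = 25/24 → (25/12, -13/6)
  seg 4: right by d1 = 13/2 → (103/12, -13/6)
  seg 5: right by d11 = -51/5 → (-97/60, -13/6)
  seg 6: down by d11 = -51/5 → (-97/60, 241/30)
  seg 7: right by d11 = -51/5 → (-709/60, 241/30)
  seg 8: left by d8 = 13 → (-1489/60, 241/30)
  seg 9: left by d7 = -97/50 → (-6863/300, 241/30)
  seg 10: left by d2 = 14 → (-11063/300, 241/30)

d5 = 14/5
d6 = 13/6
d7 = -97/50
d8 = 13
d9 = 9/4
d10 = 25/24
d11 = -51/5
endpoint = (-11063/300, 241/30)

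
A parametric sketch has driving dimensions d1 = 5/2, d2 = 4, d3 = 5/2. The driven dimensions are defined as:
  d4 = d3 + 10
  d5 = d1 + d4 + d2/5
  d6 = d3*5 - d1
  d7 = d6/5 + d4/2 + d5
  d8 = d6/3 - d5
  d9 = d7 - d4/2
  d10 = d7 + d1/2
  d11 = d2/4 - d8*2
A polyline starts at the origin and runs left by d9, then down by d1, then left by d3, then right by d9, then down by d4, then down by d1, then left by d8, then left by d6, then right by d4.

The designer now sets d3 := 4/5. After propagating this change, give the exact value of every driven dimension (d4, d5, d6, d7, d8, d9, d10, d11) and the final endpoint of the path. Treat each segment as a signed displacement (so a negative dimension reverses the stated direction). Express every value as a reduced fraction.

d4 = 54/5
d5 = 141/10
d6 = 3/2
d7 = 99/5
d8 = -68/5
d9 = 72/5
d10 = 421/20
d11 = 141/5
endpoint = (221/10, -79/5)

Apply edit: d3 := 4/5
  d4 = d3 + 10 = 54/5
  d5 = d1 + d4 + d2/5 = 141/10
  d6 = d3*5 - d1 = 3/2
  d7 = d6/5 + d4/2 + d5 = 99/5
  d8 = d6/3 - d5 = -68/5
  d9 = d7 - d4/2 = 72/5
  d10 = d7 + d1/2 = 421/20
  d11 = d2/4 - d8*2 = 141/5
Walk from origin (0, 0):
  seg 1: left by d9 = 72/5 → (-72/5, 0)
  seg 2: down by d1 = 5/2 → (-72/5, -5/2)
  seg 3: left by d3 = 4/5 → (-76/5, -5/2)
  seg 4: right by d9 = 72/5 → (-4/5, -5/2)
  seg 5: down by d4 = 54/5 → (-4/5, -133/10)
  seg 6: down by d1 = 5/2 → (-4/5, -79/5)
  seg 7: left by d8 = -68/5 → (64/5, -79/5)
  seg 8: left by d6 = 3/2 → (113/10, -79/5)
  seg 9: right by d4 = 54/5 → (221/10, -79/5)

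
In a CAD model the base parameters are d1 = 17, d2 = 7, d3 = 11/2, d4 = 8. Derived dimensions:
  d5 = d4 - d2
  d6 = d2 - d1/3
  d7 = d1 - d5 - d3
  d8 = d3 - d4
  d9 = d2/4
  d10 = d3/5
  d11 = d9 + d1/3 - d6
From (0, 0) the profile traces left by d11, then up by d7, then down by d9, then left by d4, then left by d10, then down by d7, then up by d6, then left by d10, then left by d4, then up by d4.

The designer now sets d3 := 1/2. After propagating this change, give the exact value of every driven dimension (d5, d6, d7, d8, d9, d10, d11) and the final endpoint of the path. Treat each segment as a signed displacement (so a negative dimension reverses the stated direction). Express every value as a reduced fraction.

d5 = 1
d6 = 4/3
d7 = 31/2
d8 = -15/2
d9 = 7/4
d10 = 1/10
d11 = 73/12
endpoint = (-1337/60, 91/12)

Apply edit: d3 := 1/2
  d5 = d4 - d2 = 1
  d6 = d2 - d1/3 = 4/3
  d7 = d1 - d5 - d3 = 31/2
  d8 = d3 - d4 = -15/2
  d9 = d2/4 = 7/4
  d10 = d3/5 = 1/10
  d11 = d9 + d1/3 - d6 = 73/12
Walk from origin (0, 0):
  seg 1: left by d11 = 73/12 → (-73/12, 0)
  seg 2: up by d7 = 31/2 → (-73/12, 31/2)
  seg 3: down by d9 = 7/4 → (-73/12, 55/4)
  seg 4: left by d4 = 8 → (-169/12, 55/4)
  seg 5: left by d10 = 1/10 → (-851/60, 55/4)
  seg 6: down by d7 = 31/2 → (-851/60, -7/4)
  seg 7: up by d6 = 4/3 → (-851/60, -5/12)
  seg 8: left by d10 = 1/10 → (-857/60, -5/12)
  seg 9: left by d4 = 8 → (-1337/60, -5/12)
  seg 10: up by d4 = 8 → (-1337/60, 91/12)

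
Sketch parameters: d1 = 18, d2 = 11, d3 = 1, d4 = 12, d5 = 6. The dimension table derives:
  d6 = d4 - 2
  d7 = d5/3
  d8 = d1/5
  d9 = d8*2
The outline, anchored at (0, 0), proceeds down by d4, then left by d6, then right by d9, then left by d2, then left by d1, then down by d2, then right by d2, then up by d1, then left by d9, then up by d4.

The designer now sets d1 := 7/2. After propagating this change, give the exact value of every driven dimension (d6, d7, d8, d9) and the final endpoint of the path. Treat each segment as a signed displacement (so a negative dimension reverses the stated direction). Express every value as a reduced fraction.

Apply edit: d1 := 7/2
  d6 = d4 - 2 = 10
  d7 = d5/3 = 2
  d8 = d1/5 = 7/10
  d9 = d8*2 = 7/5
Walk from origin (0, 0):
  seg 1: down by d4 = 12 → (0, -12)
  seg 2: left by d6 = 10 → (-10, -12)
  seg 3: right by d9 = 7/5 → (-43/5, -12)
  seg 4: left by d2 = 11 → (-98/5, -12)
  seg 5: left by d1 = 7/2 → (-231/10, -12)
  seg 6: down by d2 = 11 → (-231/10, -23)
  seg 7: right by d2 = 11 → (-121/10, -23)
  seg 8: up by d1 = 7/2 → (-121/10, -39/2)
  seg 9: left by d9 = 7/5 → (-27/2, -39/2)
  seg 10: up by d4 = 12 → (-27/2, -15/2)

d6 = 10
d7 = 2
d8 = 7/10
d9 = 7/5
endpoint = (-27/2, -15/2)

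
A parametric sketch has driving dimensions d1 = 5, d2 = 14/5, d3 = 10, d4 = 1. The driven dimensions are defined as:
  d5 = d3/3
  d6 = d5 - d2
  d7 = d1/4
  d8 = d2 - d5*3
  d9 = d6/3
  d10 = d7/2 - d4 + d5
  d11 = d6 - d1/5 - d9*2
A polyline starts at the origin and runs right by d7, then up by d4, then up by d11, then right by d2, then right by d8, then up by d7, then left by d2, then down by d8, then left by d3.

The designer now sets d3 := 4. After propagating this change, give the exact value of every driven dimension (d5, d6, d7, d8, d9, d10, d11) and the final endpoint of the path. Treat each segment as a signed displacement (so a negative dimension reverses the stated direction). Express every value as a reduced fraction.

d5 = 4/3
d6 = -22/15
d7 = 5/4
d8 = -6/5
d9 = -22/45
d10 = 23/24
d11 = -67/45
endpoint = (-79/20, 353/180)

Apply edit: d3 := 4
  d5 = d3/3 = 4/3
  d6 = d5 - d2 = -22/15
  d7 = d1/4 = 5/4
  d8 = d2 - d5*3 = -6/5
  d9 = d6/3 = -22/45
  d10 = d7/2 - d4 + d5 = 23/24
  d11 = d6 - d1/5 - d9*2 = -67/45
Walk from origin (0, 0):
  seg 1: right by d7 = 5/4 → (5/4, 0)
  seg 2: up by d4 = 1 → (5/4, 1)
  seg 3: up by d11 = -67/45 → (5/4, -22/45)
  seg 4: right by d2 = 14/5 → (81/20, -22/45)
  seg 5: right by d8 = -6/5 → (57/20, -22/45)
  seg 6: up by d7 = 5/4 → (57/20, 137/180)
  seg 7: left by d2 = 14/5 → (1/20, 137/180)
  seg 8: down by d8 = -6/5 → (1/20, 353/180)
  seg 9: left by d3 = 4 → (-79/20, 353/180)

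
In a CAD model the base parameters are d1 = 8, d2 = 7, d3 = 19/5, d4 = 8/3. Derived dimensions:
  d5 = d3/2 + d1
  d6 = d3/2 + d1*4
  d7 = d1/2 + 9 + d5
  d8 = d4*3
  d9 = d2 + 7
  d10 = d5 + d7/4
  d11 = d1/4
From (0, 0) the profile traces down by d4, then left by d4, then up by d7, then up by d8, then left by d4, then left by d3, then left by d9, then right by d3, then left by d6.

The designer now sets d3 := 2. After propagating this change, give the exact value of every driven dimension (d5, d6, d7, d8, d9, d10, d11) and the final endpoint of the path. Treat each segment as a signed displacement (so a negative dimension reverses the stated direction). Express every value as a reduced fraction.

d5 = 9
d6 = 33
d7 = 22
d8 = 8
d9 = 14
d10 = 29/2
d11 = 2
endpoint = (-157/3, 82/3)

Apply edit: d3 := 2
  d5 = d3/2 + d1 = 9
  d6 = d3/2 + d1*4 = 33
  d7 = d1/2 + 9 + d5 = 22
  d8 = d4*3 = 8
  d9 = d2 + 7 = 14
  d10 = d5 + d7/4 = 29/2
  d11 = d1/4 = 2
Walk from origin (0, 0):
  seg 1: down by d4 = 8/3 → (0, -8/3)
  seg 2: left by d4 = 8/3 → (-8/3, -8/3)
  seg 3: up by d7 = 22 → (-8/3, 58/3)
  seg 4: up by d8 = 8 → (-8/3, 82/3)
  seg 5: left by d4 = 8/3 → (-16/3, 82/3)
  seg 6: left by d3 = 2 → (-22/3, 82/3)
  seg 7: left by d9 = 14 → (-64/3, 82/3)
  seg 8: right by d3 = 2 → (-58/3, 82/3)
  seg 9: left by d6 = 33 → (-157/3, 82/3)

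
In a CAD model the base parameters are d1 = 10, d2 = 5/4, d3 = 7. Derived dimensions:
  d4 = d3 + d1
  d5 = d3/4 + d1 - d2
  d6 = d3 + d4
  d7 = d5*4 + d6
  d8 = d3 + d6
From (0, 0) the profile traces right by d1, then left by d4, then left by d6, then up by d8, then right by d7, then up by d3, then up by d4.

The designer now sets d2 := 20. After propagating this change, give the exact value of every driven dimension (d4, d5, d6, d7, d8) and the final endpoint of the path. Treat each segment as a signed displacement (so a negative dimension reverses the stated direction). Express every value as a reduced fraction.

d4 = 17
d5 = -33/4
d6 = 24
d7 = -9
d8 = 31
endpoint = (-40, 55)

Apply edit: d2 := 20
  d4 = d3 + d1 = 17
  d5 = d3/4 + d1 - d2 = -33/4
  d6 = d3 + d4 = 24
  d7 = d5*4 + d6 = -9
  d8 = d3 + d6 = 31
Walk from origin (0, 0):
  seg 1: right by d1 = 10 → (10, 0)
  seg 2: left by d4 = 17 → (-7, 0)
  seg 3: left by d6 = 24 → (-31, 0)
  seg 4: up by d8 = 31 → (-31, 31)
  seg 5: right by d7 = -9 → (-40, 31)
  seg 6: up by d3 = 7 → (-40, 38)
  seg 7: up by d4 = 17 → (-40, 55)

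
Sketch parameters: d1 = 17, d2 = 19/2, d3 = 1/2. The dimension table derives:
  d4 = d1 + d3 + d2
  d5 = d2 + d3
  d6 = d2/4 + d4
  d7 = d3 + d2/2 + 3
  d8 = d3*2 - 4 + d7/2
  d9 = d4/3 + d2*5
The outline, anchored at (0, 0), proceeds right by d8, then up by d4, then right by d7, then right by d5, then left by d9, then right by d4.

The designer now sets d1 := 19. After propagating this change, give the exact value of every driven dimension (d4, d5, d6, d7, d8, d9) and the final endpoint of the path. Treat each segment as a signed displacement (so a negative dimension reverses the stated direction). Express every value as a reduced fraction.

d4 = 29
d5 = 10
d6 = 251/8
d7 = 33/4
d8 = 9/8
d9 = 343/6
endpoint = (-211/24, 29)

Apply edit: d1 := 19
  d4 = d1 + d3 + d2 = 29
  d5 = d2 + d3 = 10
  d6 = d2/4 + d4 = 251/8
  d7 = d3 + d2/2 + 3 = 33/4
  d8 = d3*2 - 4 + d7/2 = 9/8
  d9 = d4/3 + d2*5 = 343/6
Walk from origin (0, 0):
  seg 1: right by d8 = 9/8 → (9/8, 0)
  seg 2: up by d4 = 29 → (9/8, 29)
  seg 3: right by d7 = 33/4 → (75/8, 29)
  seg 4: right by d5 = 10 → (155/8, 29)
  seg 5: left by d9 = 343/6 → (-907/24, 29)
  seg 6: right by d4 = 29 → (-211/24, 29)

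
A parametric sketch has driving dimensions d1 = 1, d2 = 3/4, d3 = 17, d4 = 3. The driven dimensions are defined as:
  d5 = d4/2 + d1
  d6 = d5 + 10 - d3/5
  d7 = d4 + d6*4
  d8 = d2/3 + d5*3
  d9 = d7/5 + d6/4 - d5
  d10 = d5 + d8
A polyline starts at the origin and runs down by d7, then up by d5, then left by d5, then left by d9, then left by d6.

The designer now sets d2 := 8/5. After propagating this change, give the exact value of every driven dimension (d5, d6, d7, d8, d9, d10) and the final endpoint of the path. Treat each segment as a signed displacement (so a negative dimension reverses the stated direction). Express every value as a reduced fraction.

Apply edit: d2 := 8/5
  d5 = d4/2 + d1 = 5/2
  d6 = d5 + 10 - d3/5 = 91/10
  d7 = d4 + d6*4 = 197/5
  d8 = d2/3 + d5*3 = 241/30
  d9 = d7/5 + d6/4 - d5 = 1531/200
  d10 = d5 + d8 = 158/15
Walk from origin (0, 0):
  seg 1: down by d7 = 197/5 → (0, -197/5)
  seg 2: up by d5 = 5/2 → (0, -369/10)
  seg 3: left by d5 = 5/2 → (-5/2, -369/10)
  seg 4: left by d9 = 1531/200 → (-2031/200, -369/10)
  seg 5: left by d6 = 91/10 → (-3851/200, -369/10)

d5 = 5/2
d6 = 91/10
d7 = 197/5
d8 = 241/30
d9 = 1531/200
d10 = 158/15
endpoint = (-3851/200, -369/10)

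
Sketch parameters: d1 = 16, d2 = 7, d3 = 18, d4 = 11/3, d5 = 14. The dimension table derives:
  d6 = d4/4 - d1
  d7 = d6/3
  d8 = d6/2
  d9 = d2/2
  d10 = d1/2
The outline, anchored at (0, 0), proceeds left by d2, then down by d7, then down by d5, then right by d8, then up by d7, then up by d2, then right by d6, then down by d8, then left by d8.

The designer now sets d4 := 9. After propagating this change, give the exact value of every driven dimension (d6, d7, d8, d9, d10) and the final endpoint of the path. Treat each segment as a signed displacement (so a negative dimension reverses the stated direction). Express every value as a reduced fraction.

d6 = -55/4
d7 = -55/12
d8 = -55/8
d9 = 7/2
d10 = 8
endpoint = (-83/4, -1/8)

Apply edit: d4 := 9
  d6 = d4/4 - d1 = -55/4
  d7 = d6/3 = -55/12
  d8 = d6/2 = -55/8
  d9 = d2/2 = 7/2
  d10 = d1/2 = 8
Walk from origin (0, 0):
  seg 1: left by d2 = 7 → (-7, 0)
  seg 2: down by d7 = -55/12 → (-7, 55/12)
  seg 3: down by d5 = 14 → (-7, -113/12)
  seg 4: right by d8 = -55/8 → (-111/8, -113/12)
  seg 5: up by d7 = -55/12 → (-111/8, -14)
  seg 6: up by d2 = 7 → (-111/8, -7)
  seg 7: right by d6 = -55/4 → (-221/8, -7)
  seg 8: down by d8 = -55/8 → (-221/8, -1/8)
  seg 9: left by d8 = -55/8 → (-83/4, -1/8)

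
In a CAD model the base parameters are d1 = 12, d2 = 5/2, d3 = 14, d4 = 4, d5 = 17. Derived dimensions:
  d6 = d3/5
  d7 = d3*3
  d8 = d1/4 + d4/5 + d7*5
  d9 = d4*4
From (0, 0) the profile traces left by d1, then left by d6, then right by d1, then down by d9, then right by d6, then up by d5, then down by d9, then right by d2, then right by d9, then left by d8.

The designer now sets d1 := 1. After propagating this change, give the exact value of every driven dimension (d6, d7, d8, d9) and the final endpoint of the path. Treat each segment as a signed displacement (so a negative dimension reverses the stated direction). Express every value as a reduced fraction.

d6 = 14/5
d7 = 42
d8 = 4221/20
d9 = 16
endpoint = (-3851/20, -15)

Apply edit: d1 := 1
  d6 = d3/5 = 14/5
  d7 = d3*3 = 42
  d8 = d1/4 + d4/5 + d7*5 = 4221/20
  d9 = d4*4 = 16
Walk from origin (0, 0):
  seg 1: left by d1 = 1 → (-1, 0)
  seg 2: left by d6 = 14/5 → (-19/5, 0)
  seg 3: right by d1 = 1 → (-14/5, 0)
  seg 4: down by d9 = 16 → (-14/5, -16)
  seg 5: right by d6 = 14/5 → (0, -16)
  seg 6: up by d5 = 17 → (0, 1)
  seg 7: down by d9 = 16 → (0, -15)
  seg 8: right by d2 = 5/2 → (5/2, -15)
  seg 9: right by d9 = 16 → (37/2, -15)
  seg 10: left by d8 = 4221/20 → (-3851/20, -15)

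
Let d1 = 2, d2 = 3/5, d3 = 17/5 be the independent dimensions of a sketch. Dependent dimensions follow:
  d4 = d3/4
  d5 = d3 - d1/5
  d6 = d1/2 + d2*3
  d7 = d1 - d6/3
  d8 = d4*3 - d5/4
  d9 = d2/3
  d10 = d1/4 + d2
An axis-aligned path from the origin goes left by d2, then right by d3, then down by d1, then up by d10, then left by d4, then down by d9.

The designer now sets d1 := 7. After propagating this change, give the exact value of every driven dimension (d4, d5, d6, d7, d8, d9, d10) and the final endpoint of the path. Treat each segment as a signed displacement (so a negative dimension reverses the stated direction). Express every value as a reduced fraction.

Apply edit: d1 := 7
  d4 = d3/4 = 17/20
  d5 = d3 - d1/5 = 2
  d6 = d1/2 + d2*3 = 53/10
  d7 = d1 - d6/3 = 157/30
  d8 = d4*3 - d5/4 = 41/20
  d9 = d2/3 = 1/5
  d10 = d1/4 + d2 = 47/20
Walk from origin (0, 0):
  seg 1: left by d2 = 3/5 → (-3/5, 0)
  seg 2: right by d3 = 17/5 → (14/5, 0)
  seg 3: down by d1 = 7 → (14/5, -7)
  seg 4: up by d10 = 47/20 → (14/5, -93/20)
  seg 5: left by d4 = 17/20 → (39/20, -93/20)
  seg 6: down by d9 = 1/5 → (39/20, -97/20)

d4 = 17/20
d5 = 2
d6 = 53/10
d7 = 157/30
d8 = 41/20
d9 = 1/5
d10 = 47/20
endpoint = (39/20, -97/20)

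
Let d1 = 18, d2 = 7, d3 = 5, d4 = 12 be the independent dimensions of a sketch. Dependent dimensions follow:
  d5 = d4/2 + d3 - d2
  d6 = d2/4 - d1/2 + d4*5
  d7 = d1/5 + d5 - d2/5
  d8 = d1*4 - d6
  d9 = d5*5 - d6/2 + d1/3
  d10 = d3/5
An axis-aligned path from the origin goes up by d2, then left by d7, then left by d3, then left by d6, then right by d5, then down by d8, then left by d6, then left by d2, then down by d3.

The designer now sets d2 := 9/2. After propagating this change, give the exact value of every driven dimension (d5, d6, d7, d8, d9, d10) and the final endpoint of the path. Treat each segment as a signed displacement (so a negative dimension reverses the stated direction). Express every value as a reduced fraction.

Apply edit: d2 := 9/2
  d5 = d4/2 + d3 - d2 = 13/2
  d6 = d2/4 - d1/2 + d4*5 = 417/8
  d7 = d1/5 + d5 - d2/5 = 46/5
  d8 = d1*4 - d6 = 159/8
  d9 = d5*5 - d6/2 + d1/3 = 199/16
  d10 = d3/5 = 1
Walk from origin (0, 0):
  seg 1: up by d2 = 9/2 → (0, 9/2)
  seg 2: left by d7 = 46/5 → (-46/5, 9/2)
  seg 3: left by d3 = 5 → (-71/5, 9/2)
  seg 4: left by d6 = 417/8 → (-2653/40, 9/2)
  seg 5: right by d5 = 13/2 → (-2393/40, 9/2)
  seg 6: down by d8 = 159/8 → (-2393/40, -123/8)
  seg 7: left by d6 = 417/8 → (-2239/20, -123/8)
  seg 8: left by d2 = 9/2 → (-2329/20, -123/8)
  seg 9: down by d3 = 5 → (-2329/20, -163/8)

d5 = 13/2
d6 = 417/8
d7 = 46/5
d8 = 159/8
d9 = 199/16
d10 = 1
endpoint = (-2329/20, -163/8)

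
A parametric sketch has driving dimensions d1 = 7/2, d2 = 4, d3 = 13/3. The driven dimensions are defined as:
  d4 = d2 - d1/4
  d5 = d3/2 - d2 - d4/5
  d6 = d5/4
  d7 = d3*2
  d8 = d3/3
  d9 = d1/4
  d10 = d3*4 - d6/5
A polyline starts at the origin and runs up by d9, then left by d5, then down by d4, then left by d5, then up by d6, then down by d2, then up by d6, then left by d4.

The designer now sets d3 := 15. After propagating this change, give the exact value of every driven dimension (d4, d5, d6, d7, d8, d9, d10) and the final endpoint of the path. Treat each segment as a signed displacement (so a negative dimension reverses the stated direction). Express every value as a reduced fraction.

Apply edit: d3 := 15
  d4 = d2 - d1/4 = 25/8
  d5 = d3/2 - d2 - d4/5 = 23/8
  d6 = d5/4 = 23/32
  d7 = d3*2 = 30
  d8 = d3/3 = 5
  d9 = d1/4 = 7/8
  d10 = d3*4 - d6/5 = 9577/160
Walk from origin (0, 0):
  seg 1: up by d9 = 7/8 → (0, 7/8)
  seg 2: left by d5 = 23/8 → (-23/8, 7/8)
  seg 3: down by d4 = 25/8 → (-23/8, -9/4)
  seg 4: left by d5 = 23/8 → (-23/4, -9/4)
  seg 5: up by d6 = 23/32 → (-23/4, -49/32)
  seg 6: down by d2 = 4 → (-23/4, -177/32)
  seg 7: up by d6 = 23/32 → (-23/4, -77/16)
  seg 8: left by d4 = 25/8 → (-71/8, -77/16)

d4 = 25/8
d5 = 23/8
d6 = 23/32
d7 = 30
d8 = 5
d9 = 7/8
d10 = 9577/160
endpoint = (-71/8, -77/16)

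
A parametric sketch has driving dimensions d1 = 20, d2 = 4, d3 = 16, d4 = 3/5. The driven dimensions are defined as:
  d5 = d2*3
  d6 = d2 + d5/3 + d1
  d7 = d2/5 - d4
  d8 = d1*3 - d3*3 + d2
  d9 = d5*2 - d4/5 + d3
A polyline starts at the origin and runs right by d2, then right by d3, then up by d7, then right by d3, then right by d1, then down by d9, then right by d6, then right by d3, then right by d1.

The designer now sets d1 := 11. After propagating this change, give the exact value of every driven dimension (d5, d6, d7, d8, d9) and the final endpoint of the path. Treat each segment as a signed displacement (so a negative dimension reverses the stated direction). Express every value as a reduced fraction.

Apply edit: d1 := 11
  d5 = d2*3 = 12
  d6 = d2 + d5/3 + d1 = 19
  d7 = d2/5 - d4 = 1/5
  d8 = d1*3 - d3*3 + d2 = -11
  d9 = d5*2 - d4/5 + d3 = 997/25
Walk from origin (0, 0):
  seg 1: right by d2 = 4 → (4, 0)
  seg 2: right by d3 = 16 → (20, 0)
  seg 3: up by d7 = 1/5 → (20, 1/5)
  seg 4: right by d3 = 16 → (36, 1/5)
  seg 5: right by d1 = 11 → (47, 1/5)
  seg 6: down by d9 = 997/25 → (47, -992/25)
  seg 7: right by d6 = 19 → (66, -992/25)
  seg 8: right by d3 = 16 → (82, -992/25)
  seg 9: right by d1 = 11 → (93, -992/25)

d5 = 12
d6 = 19
d7 = 1/5
d8 = -11
d9 = 997/25
endpoint = (93, -992/25)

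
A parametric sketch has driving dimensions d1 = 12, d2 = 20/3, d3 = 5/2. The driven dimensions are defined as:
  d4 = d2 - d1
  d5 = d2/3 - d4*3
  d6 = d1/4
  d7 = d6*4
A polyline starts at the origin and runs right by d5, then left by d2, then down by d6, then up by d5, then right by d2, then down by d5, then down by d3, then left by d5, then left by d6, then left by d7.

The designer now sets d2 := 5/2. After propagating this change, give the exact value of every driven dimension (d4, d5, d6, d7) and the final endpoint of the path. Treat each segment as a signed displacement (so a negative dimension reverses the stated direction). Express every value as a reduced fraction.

Apply edit: d2 := 5/2
  d4 = d2 - d1 = -19/2
  d5 = d2/3 - d4*3 = 88/3
  d6 = d1/4 = 3
  d7 = d6*4 = 12
Walk from origin (0, 0):
  seg 1: right by d5 = 88/3 → (88/3, 0)
  seg 2: left by d2 = 5/2 → (161/6, 0)
  seg 3: down by d6 = 3 → (161/6, -3)
  seg 4: up by d5 = 88/3 → (161/6, 79/3)
  seg 5: right by d2 = 5/2 → (88/3, 79/3)
  seg 6: down by d5 = 88/3 → (88/3, -3)
  seg 7: down by d3 = 5/2 → (88/3, -11/2)
  seg 8: left by d5 = 88/3 → (0, -11/2)
  seg 9: left by d6 = 3 → (-3, -11/2)
  seg 10: left by d7 = 12 → (-15, -11/2)

d4 = -19/2
d5 = 88/3
d6 = 3
d7 = 12
endpoint = (-15, -11/2)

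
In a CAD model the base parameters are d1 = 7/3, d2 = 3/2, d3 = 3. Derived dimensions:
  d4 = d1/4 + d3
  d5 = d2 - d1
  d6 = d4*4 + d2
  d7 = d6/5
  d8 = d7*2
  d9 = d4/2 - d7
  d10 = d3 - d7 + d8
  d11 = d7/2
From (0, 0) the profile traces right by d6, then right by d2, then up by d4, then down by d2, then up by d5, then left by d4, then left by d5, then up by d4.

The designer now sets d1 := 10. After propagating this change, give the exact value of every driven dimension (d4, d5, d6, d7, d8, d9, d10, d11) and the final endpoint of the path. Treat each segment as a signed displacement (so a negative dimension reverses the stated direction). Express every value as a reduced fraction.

Apply edit: d1 := 10
  d4 = d1/4 + d3 = 11/2
  d5 = d2 - d1 = -17/2
  d6 = d4*4 + d2 = 47/2
  d7 = d6/5 = 47/10
  d8 = d7*2 = 47/5
  d9 = d4/2 - d7 = -39/20
  d10 = d3 - d7 + d8 = 77/10
  d11 = d7/2 = 47/20
Walk from origin (0, 0):
  seg 1: right by d6 = 47/2 → (47/2, 0)
  seg 2: right by d2 = 3/2 → (25, 0)
  seg 3: up by d4 = 11/2 → (25, 11/2)
  seg 4: down by d2 = 3/2 → (25, 4)
  seg 5: up by d5 = -17/2 → (25, -9/2)
  seg 6: left by d4 = 11/2 → (39/2, -9/2)
  seg 7: left by d5 = -17/2 → (28, -9/2)
  seg 8: up by d4 = 11/2 → (28, 1)

d4 = 11/2
d5 = -17/2
d6 = 47/2
d7 = 47/10
d8 = 47/5
d9 = -39/20
d10 = 77/10
d11 = 47/20
endpoint = (28, 1)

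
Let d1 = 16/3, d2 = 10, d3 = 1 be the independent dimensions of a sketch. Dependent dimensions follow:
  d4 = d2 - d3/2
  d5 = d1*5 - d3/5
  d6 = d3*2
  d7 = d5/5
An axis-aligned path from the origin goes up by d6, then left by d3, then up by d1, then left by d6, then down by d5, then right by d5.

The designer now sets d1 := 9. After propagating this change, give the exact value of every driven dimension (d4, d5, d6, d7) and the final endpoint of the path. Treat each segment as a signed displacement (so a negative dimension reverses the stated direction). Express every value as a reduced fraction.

d4 = 19/2
d5 = 224/5
d6 = 2
d7 = 224/25
endpoint = (209/5, -169/5)

Apply edit: d1 := 9
  d4 = d2 - d3/2 = 19/2
  d5 = d1*5 - d3/5 = 224/5
  d6 = d3*2 = 2
  d7 = d5/5 = 224/25
Walk from origin (0, 0):
  seg 1: up by d6 = 2 → (0, 2)
  seg 2: left by d3 = 1 → (-1, 2)
  seg 3: up by d1 = 9 → (-1, 11)
  seg 4: left by d6 = 2 → (-3, 11)
  seg 5: down by d5 = 224/5 → (-3, -169/5)
  seg 6: right by d5 = 224/5 → (209/5, -169/5)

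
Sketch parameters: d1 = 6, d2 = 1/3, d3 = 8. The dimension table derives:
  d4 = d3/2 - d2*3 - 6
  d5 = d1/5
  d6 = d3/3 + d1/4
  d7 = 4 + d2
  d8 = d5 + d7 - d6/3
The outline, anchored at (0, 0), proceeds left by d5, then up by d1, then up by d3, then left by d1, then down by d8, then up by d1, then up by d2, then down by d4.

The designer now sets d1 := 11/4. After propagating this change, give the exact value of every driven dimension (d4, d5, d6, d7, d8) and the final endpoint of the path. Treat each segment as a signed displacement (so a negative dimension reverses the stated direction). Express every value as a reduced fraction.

d4 = -3
d5 = 11/20
d6 = 161/48
d7 = 13/3
d8 = 2711/720
endpoint = (-33/10, 9409/720)

Apply edit: d1 := 11/4
  d4 = d3/2 - d2*3 - 6 = -3
  d5 = d1/5 = 11/20
  d6 = d3/3 + d1/4 = 161/48
  d7 = 4 + d2 = 13/3
  d8 = d5 + d7 - d6/3 = 2711/720
Walk from origin (0, 0):
  seg 1: left by d5 = 11/20 → (-11/20, 0)
  seg 2: up by d1 = 11/4 → (-11/20, 11/4)
  seg 3: up by d3 = 8 → (-11/20, 43/4)
  seg 4: left by d1 = 11/4 → (-33/10, 43/4)
  seg 5: down by d8 = 2711/720 → (-33/10, 5029/720)
  seg 6: up by d1 = 11/4 → (-33/10, 7009/720)
  seg 7: up by d2 = 1/3 → (-33/10, 7249/720)
  seg 8: down by d4 = -3 → (-33/10, 9409/720)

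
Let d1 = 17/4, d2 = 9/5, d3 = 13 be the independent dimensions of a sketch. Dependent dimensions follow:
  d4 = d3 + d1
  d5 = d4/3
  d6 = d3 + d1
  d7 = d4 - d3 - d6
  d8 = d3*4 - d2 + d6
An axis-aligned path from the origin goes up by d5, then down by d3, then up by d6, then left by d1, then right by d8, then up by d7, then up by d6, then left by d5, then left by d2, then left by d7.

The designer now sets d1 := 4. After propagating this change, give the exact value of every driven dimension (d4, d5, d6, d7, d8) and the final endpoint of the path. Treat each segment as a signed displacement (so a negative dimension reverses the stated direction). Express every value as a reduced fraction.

Apply edit: d1 := 4
  d4 = d3 + d1 = 17
  d5 = d4/3 = 17/3
  d6 = d3 + d1 = 17
  d7 = d4 - d3 - d6 = -13
  d8 = d3*4 - d2 + d6 = 336/5
Walk from origin (0, 0):
  seg 1: up by d5 = 17/3 → (0, 17/3)
  seg 2: down by d3 = 13 → (0, -22/3)
  seg 3: up by d6 = 17 → (0, 29/3)
  seg 4: left by d1 = 4 → (-4, 29/3)
  seg 5: right by d8 = 336/5 → (316/5, 29/3)
  seg 6: up by d7 = -13 → (316/5, -10/3)
  seg 7: up by d6 = 17 → (316/5, 41/3)
  seg 8: left by d5 = 17/3 → (863/15, 41/3)
  seg 9: left by d2 = 9/5 → (836/15, 41/3)
  seg 10: left by d7 = -13 → (1031/15, 41/3)

d4 = 17
d5 = 17/3
d6 = 17
d7 = -13
d8 = 336/5
endpoint = (1031/15, 41/3)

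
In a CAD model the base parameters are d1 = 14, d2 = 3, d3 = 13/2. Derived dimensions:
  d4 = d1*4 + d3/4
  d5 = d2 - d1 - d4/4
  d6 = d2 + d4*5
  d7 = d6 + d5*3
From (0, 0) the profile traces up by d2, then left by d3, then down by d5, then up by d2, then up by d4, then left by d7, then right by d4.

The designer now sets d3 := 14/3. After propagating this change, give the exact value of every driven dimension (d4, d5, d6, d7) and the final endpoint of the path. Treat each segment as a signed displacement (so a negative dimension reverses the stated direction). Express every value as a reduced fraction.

Apply edit: d3 := 14/3
  d4 = d1*4 + d3/4 = 343/6
  d5 = d2 - d1 - d4/4 = -607/24
  d6 = d2 + d4*5 = 1733/6
  d7 = d6 + d5*3 = 5111/24
Walk from origin (0, 0):
  seg 1: up by d2 = 3 → (0, 3)
  seg 2: left by d3 = 14/3 → (-14/3, 3)
  seg 3: down by d5 = -607/24 → (-14/3, 679/24)
  seg 4: up by d2 = 3 → (-14/3, 751/24)
  seg 5: up by d4 = 343/6 → (-14/3, 2123/24)
  seg 6: left by d7 = 5111/24 → (-1741/8, 2123/24)
  seg 7: right by d4 = 343/6 → (-3851/24, 2123/24)

d4 = 343/6
d5 = -607/24
d6 = 1733/6
d7 = 5111/24
endpoint = (-3851/24, 2123/24)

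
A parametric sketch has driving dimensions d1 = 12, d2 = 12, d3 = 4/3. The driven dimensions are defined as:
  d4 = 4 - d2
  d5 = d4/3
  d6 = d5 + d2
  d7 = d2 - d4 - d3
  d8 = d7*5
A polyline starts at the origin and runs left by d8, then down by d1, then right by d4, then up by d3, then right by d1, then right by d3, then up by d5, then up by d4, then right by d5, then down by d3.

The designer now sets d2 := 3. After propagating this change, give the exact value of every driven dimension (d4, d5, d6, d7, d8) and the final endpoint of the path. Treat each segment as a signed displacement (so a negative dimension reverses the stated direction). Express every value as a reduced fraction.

Apply edit: d2 := 3
  d4 = 4 - d2 = 1
  d5 = d4/3 = 1/3
  d6 = d5 + d2 = 10/3
  d7 = d2 - d4 - d3 = 2/3
  d8 = d7*5 = 10/3
Walk from origin (0, 0):
  seg 1: left by d8 = 10/3 → (-10/3, 0)
  seg 2: down by d1 = 12 → (-10/3, -12)
  seg 3: right by d4 = 1 → (-7/3, -12)
  seg 4: up by d3 = 4/3 → (-7/3, -32/3)
  seg 5: right by d1 = 12 → (29/3, -32/3)
  seg 6: right by d3 = 4/3 → (11, -32/3)
  seg 7: up by d5 = 1/3 → (11, -31/3)
  seg 8: up by d4 = 1 → (11, -28/3)
  seg 9: right by d5 = 1/3 → (34/3, -28/3)
  seg 10: down by d3 = 4/3 → (34/3, -32/3)

d4 = 1
d5 = 1/3
d6 = 10/3
d7 = 2/3
d8 = 10/3
endpoint = (34/3, -32/3)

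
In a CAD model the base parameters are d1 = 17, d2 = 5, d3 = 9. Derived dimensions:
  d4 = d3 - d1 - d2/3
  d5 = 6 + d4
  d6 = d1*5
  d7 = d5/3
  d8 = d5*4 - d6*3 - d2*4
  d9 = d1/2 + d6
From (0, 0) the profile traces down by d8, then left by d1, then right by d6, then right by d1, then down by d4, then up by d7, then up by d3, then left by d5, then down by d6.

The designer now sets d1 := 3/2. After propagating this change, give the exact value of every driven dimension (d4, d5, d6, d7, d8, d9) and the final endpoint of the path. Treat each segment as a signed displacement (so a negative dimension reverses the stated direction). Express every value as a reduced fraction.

d4 = 35/6
d5 = 71/6
d6 = 15/2
d7 = 71/18
d8 = 29/6
d9 = 33/4
endpoint = (-13/3, -47/9)

Apply edit: d1 := 3/2
  d4 = d3 - d1 - d2/3 = 35/6
  d5 = 6 + d4 = 71/6
  d6 = d1*5 = 15/2
  d7 = d5/3 = 71/18
  d8 = d5*4 - d6*3 - d2*4 = 29/6
  d9 = d1/2 + d6 = 33/4
Walk from origin (0, 0):
  seg 1: down by d8 = 29/6 → (0, -29/6)
  seg 2: left by d1 = 3/2 → (-3/2, -29/6)
  seg 3: right by d6 = 15/2 → (6, -29/6)
  seg 4: right by d1 = 3/2 → (15/2, -29/6)
  seg 5: down by d4 = 35/6 → (15/2, -32/3)
  seg 6: up by d7 = 71/18 → (15/2, -121/18)
  seg 7: up by d3 = 9 → (15/2, 41/18)
  seg 8: left by d5 = 71/6 → (-13/3, 41/18)
  seg 9: down by d6 = 15/2 → (-13/3, -47/9)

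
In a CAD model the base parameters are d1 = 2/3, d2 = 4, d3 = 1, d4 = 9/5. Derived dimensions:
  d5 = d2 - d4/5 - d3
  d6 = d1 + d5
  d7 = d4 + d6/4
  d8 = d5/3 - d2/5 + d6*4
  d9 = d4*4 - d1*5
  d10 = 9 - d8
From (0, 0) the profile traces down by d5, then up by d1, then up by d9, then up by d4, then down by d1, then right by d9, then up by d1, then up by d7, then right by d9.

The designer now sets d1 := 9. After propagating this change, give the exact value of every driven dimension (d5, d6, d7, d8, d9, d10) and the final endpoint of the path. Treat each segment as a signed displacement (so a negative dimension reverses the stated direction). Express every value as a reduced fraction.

d5 = 66/25
d6 = 291/25
d7 = 471/100
d8 = 1166/25
d9 = -189/5
d10 = -941/25
endpoint = (-378/5, -2493/100)

Apply edit: d1 := 9
  d5 = d2 - d4/5 - d3 = 66/25
  d6 = d1 + d5 = 291/25
  d7 = d4 + d6/4 = 471/100
  d8 = d5/3 - d2/5 + d6*4 = 1166/25
  d9 = d4*4 - d1*5 = -189/5
  d10 = 9 - d8 = -941/25
Walk from origin (0, 0):
  seg 1: down by d5 = 66/25 → (0, -66/25)
  seg 2: up by d1 = 9 → (0, 159/25)
  seg 3: up by d9 = -189/5 → (0, -786/25)
  seg 4: up by d4 = 9/5 → (0, -741/25)
  seg 5: down by d1 = 9 → (0, -966/25)
  seg 6: right by d9 = -189/5 → (-189/5, -966/25)
  seg 7: up by d1 = 9 → (-189/5, -741/25)
  seg 8: up by d7 = 471/100 → (-189/5, -2493/100)
  seg 9: right by d9 = -189/5 → (-378/5, -2493/100)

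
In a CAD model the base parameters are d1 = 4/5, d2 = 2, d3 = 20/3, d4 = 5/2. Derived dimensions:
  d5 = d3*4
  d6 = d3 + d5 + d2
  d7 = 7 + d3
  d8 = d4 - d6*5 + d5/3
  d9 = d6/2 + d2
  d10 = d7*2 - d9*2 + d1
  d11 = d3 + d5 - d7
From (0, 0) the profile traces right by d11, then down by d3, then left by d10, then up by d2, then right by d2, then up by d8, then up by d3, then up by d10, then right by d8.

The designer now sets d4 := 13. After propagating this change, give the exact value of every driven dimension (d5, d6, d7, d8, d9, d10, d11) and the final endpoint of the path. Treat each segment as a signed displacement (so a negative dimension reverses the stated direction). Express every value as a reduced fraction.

Apply edit: d4 := 13
  d5 = d3*4 = 80/3
  d6 = d3 + d5 + d2 = 106/3
  d7 = 7 + d3 = 41/3
  d8 = d4 - d6*5 + d5/3 = -1393/9
  d9 = d6/2 + d2 = 59/3
  d10 = d7*2 - d9*2 + d1 = -56/5
  d11 = d3 + d5 - d7 = 59/3
Walk from origin (0, 0):
  seg 1: right by d11 = 59/3 → (59/3, 0)
  seg 2: down by d3 = 20/3 → (59/3, -20/3)
  seg 3: left by d10 = -56/5 → (463/15, -20/3)
  seg 4: up by d2 = 2 → (463/15, -14/3)
  seg 5: right by d2 = 2 → (493/15, -14/3)
  seg 6: up by d8 = -1393/9 → (493/15, -1435/9)
  seg 7: up by d3 = 20/3 → (493/15, -1375/9)
  seg 8: up by d10 = -56/5 → (493/15, -7379/45)
  seg 9: right by d8 = -1393/9 → (-5486/45, -7379/45)

d5 = 80/3
d6 = 106/3
d7 = 41/3
d8 = -1393/9
d9 = 59/3
d10 = -56/5
d11 = 59/3
endpoint = (-5486/45, -7379/45)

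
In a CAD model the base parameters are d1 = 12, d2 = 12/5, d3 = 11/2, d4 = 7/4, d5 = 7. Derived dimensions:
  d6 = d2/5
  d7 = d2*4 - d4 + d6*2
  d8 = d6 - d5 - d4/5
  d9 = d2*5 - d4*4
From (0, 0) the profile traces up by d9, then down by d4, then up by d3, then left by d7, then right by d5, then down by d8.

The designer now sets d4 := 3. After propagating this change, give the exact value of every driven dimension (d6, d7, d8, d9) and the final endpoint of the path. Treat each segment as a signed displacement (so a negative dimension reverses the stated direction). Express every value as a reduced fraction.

Apply edit: d4 := 3
  d6 = d2/5 = 12/25
  d7 = d2*4 - d4 + d6*2 = 189/25
  d8 = d6 - d5 - d4/5 = -178/25
  d9 = d2*5 - d4*4 = 0
Walk from origin (0, 0):
  seg 1: up by d9 = 0 → (0, 0)
  seg 2: down by d4 = 3 → (0, -3)
  seg 3: up by d3 = 11/2 → (0, 5/2)
  seg 4: left by d7 = 189/25 → (-189/25, 5/2)
  seg 5: right by d5 = 7 → (-14/25, 5/2)
  seg 6: down by d8 = -178/25 → (-14/25, 481/50)

d6 = 12/25
d7 = 189/25
d8 = -178/25
d9 = 0
endpoint = (-14/25, 481/50)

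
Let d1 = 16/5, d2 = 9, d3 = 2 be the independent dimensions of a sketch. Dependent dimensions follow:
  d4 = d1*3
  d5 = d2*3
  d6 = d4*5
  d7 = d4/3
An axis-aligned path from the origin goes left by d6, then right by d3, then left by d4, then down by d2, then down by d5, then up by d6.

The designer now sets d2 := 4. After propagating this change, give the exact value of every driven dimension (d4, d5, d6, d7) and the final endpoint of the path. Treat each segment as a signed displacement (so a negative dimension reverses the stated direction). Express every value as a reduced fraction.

Apply edit: d2 := 4
  d4 = d1*3 = 48/5
  d5 = d2*3 = 12
  d6 = d4*5 = 48
  d7 = d4/3 = 16/5
Walk from origin (0, 0):
  seg 1: left by d6 = 48 → (-48, 0)
  seg 2: right by d3 = 2 → (-46, 0)
  seg 3: left by d4 = 48/5 → (-278/5, 0)
  seg 4: down by d2 = 4 → (-278/5, -4)
  seg 5: down by d5 = 12 → (-278/5, -16)
  seg 6: up by d6 = 48 → (-278/5, 32)

d4 = 48/5
d5 = 12
d6 = 48
d7 = 16/5
endpoint = (-278/5, 32)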